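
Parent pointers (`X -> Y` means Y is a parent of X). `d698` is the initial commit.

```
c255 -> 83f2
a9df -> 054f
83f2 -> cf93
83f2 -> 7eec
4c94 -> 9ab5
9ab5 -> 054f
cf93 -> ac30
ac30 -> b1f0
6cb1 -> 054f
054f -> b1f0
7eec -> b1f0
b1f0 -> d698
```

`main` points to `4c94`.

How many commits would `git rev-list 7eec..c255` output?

4

Reachable from c255: {7eec, 83f2, ac30, b1f0, c255, cf93, d698}.
Reachable from 7eec: {7eec, b1f0, d698}.
In c255's history but not 7eec's: {83f2, ac30, c255, cf93} — 4 commits.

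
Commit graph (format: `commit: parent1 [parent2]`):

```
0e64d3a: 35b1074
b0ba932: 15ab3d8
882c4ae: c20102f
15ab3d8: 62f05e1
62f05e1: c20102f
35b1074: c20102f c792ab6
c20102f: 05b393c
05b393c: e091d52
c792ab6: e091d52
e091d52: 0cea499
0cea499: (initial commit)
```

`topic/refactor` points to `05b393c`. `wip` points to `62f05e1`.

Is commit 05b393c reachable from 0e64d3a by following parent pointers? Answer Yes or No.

Ancestors of 0e64d3a (commits reachable by following parents): {05b393c, 0cea499, 0e64d3a, 35b1074, c20102f, c792ab6, e091d52}.
05b393c is in that set, so it is an ancestor of 0e64d3a.

Yes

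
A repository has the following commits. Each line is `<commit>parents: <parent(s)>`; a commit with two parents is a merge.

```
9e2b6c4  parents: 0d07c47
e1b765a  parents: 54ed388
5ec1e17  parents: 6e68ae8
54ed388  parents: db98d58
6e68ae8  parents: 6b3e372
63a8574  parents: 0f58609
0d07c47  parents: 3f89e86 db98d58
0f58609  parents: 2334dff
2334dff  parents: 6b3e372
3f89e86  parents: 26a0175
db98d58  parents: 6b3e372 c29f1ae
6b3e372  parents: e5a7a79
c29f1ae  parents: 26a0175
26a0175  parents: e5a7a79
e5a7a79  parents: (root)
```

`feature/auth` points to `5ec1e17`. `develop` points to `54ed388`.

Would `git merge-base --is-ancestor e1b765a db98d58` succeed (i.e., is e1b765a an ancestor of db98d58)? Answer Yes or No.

Ancestors of db98d58: {26a0175, 6b3e372, c29f1ae, db98d58, e5a7a79}.
e1b765a is not in that set, so it is not an ancestor of db98d58.

No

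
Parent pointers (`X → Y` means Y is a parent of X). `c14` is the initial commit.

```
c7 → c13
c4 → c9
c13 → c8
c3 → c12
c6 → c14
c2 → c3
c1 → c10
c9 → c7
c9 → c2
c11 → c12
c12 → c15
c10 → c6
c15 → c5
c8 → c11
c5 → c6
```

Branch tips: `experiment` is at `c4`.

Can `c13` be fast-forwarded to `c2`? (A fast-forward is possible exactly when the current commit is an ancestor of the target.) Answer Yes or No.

A fast-forward from c13 to c2 is possible iff c13 is an ancestor of c2.
Ancestors of c2: {c12, c14, c15, c2, c3, c5, c6}.
c13 is not among them, so fast-forward is not possible.

No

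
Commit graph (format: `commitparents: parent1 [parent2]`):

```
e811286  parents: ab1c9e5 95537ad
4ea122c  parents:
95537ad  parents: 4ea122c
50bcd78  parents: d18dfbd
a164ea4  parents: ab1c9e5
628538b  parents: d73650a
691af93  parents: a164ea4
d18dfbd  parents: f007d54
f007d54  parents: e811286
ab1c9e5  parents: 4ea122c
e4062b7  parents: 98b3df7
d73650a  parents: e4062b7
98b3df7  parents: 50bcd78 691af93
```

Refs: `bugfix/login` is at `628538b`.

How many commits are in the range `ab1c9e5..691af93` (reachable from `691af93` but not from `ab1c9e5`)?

Reachable from 691af93: {4ea122c, 691af93, a164ea4, ab1c9e5}.
Reachable from ab1c9e5: {4ea122c, ab1c9e5}.
In 691af93's history but not ab1c9e5's: {691af93, a164ea4} — 2 commits.

2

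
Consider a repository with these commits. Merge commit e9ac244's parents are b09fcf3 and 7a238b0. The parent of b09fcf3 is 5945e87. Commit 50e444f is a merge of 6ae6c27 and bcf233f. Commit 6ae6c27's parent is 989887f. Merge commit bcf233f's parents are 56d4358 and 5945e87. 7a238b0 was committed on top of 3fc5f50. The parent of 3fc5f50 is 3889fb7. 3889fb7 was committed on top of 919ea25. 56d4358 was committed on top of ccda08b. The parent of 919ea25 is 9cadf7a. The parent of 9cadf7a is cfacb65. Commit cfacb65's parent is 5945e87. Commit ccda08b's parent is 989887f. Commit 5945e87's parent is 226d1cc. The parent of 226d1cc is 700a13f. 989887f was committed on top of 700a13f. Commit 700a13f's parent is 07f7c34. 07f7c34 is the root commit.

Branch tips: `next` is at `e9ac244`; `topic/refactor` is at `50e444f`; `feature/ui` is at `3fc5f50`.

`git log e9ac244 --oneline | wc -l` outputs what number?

12

Walking parent pointers from e9ac244: reachable set = {07f7c34, 226d1cc, 3889fb7, 3fc5f50, 5945e87, 700a13f, 7a238b0, 919ea25, 9cadf7a, b09fcf3, cfacb65, e9ac244}.
That is 12 commits.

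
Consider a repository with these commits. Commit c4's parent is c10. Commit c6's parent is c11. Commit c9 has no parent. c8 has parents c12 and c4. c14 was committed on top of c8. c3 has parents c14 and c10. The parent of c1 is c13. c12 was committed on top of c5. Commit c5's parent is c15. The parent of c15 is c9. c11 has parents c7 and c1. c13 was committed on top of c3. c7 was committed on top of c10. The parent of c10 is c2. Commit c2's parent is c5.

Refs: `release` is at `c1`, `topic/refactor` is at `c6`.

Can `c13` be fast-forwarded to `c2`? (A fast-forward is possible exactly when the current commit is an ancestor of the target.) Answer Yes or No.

A fast-forward from c13 to c2 is possible iff c13 is an ancestor of c2.
Ancestors of c2: {c15, c2, c5, c9}.
c13 is not among them, so fast-forward is not possible.

No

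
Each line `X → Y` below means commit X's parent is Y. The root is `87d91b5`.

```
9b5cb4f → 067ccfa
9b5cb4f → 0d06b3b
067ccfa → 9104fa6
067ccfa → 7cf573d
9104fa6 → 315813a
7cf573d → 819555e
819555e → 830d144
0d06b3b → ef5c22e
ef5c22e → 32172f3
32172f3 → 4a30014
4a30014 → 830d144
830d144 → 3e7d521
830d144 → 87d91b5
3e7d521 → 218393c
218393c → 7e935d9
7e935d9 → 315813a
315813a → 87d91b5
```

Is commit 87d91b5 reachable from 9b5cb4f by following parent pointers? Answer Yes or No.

Ancestors of 9b5cb4f (commits reachable by following parents): {067ccfa, 0d06b3b, 218393c, 315813a, 32172f3, 3e7d521, 4a30014, 7cf573d, 7e935d9, 819555e, 830d144, 87d91b5, 9104fa6, 9b5cb4f, ef5c22e}.
87d91b5 is in that set, so it is an ancestor of 9b5cb4f.

Yes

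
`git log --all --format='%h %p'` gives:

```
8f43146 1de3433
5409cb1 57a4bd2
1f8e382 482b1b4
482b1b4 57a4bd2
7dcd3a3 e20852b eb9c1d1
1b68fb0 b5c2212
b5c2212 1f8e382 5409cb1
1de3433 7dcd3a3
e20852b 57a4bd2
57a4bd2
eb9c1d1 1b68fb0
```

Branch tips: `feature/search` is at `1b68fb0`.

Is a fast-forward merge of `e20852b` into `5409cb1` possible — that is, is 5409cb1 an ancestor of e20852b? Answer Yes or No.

A fast-forward from 5409cb1 to e20852b is possible iff 5409cb1 is an ancestor of e20852b.
Ancestors of e20852b: {57a4bd2, e20852b}.
5409cb1 is not among them, so fast-forward is not possible.

No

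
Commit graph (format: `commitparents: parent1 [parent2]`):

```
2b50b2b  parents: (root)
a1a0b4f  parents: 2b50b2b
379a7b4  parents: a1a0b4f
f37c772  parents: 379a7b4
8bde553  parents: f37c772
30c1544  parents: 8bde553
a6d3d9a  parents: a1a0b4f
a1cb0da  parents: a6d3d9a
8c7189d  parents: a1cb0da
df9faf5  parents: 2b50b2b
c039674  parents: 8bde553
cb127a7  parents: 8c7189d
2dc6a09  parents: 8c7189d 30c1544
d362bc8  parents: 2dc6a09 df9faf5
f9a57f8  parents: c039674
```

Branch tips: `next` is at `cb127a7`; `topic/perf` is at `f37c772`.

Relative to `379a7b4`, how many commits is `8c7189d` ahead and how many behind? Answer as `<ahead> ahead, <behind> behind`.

3 ahead, 1 behind

Reachable from 8c7189d: {2b50b2b, 8c7189d, a1a0b4f, a1cb0da, a6d3d9a}.
Reachable from 379a7b4: {2b50b2b, 379a7b4, a1a0b4f}.
Only in 8c7189d's history (ahead): {8c7189d, a1cb0da, a6d3d9a} — 3.
Only in 379a7b4's history (behind): {379a7b4} — 1.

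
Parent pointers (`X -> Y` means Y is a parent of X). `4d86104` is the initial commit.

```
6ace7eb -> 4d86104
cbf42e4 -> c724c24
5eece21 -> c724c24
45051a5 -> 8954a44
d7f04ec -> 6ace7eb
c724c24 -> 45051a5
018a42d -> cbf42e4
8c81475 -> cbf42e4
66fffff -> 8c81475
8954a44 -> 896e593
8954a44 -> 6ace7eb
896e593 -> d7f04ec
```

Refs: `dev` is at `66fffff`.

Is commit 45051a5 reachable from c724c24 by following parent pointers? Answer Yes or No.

Yes

Ancestors of c724c24 (commits reachable by following parents): {45051a5, 4d86104, 6ace7eb, 8954a44, 896e593, c724c24, d7f04ec}.
45051a5 is in that set, so it is an ancestor of c724c24.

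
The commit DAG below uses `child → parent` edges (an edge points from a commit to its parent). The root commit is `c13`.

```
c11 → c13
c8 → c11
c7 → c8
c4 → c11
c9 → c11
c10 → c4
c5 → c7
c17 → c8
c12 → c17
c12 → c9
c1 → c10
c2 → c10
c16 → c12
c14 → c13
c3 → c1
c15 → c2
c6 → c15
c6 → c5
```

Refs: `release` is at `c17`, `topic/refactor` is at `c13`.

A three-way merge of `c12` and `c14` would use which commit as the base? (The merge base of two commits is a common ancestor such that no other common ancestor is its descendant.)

c13

Ancestors of c12: {c11, c12, c13, c17, c8, c9}.
Ancestors of c14: {c13, c14}.
Common ancestors: {c13}.
The only common ancestor is c13, so it is the merge base.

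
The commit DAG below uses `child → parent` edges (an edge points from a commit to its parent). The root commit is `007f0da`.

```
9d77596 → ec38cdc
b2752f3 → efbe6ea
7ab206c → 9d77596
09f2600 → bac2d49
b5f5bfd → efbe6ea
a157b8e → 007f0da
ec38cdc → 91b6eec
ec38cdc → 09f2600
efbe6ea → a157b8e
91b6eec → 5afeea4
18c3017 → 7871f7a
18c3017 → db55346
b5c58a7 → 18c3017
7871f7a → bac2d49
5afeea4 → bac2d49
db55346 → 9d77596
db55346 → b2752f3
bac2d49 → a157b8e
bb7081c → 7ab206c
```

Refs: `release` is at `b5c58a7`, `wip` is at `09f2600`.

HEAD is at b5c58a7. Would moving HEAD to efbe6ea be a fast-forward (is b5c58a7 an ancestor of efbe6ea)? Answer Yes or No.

A fast-forward from b5c58a7 to efbe6ea is possible iff b5c58a7 is an ancestor of efbe6ea.
Ancestors of efbe6ea: {007f0da, a157b8e, efbe6ea}.
b5c58a7 is not among them, so fast-forward is not possible.

No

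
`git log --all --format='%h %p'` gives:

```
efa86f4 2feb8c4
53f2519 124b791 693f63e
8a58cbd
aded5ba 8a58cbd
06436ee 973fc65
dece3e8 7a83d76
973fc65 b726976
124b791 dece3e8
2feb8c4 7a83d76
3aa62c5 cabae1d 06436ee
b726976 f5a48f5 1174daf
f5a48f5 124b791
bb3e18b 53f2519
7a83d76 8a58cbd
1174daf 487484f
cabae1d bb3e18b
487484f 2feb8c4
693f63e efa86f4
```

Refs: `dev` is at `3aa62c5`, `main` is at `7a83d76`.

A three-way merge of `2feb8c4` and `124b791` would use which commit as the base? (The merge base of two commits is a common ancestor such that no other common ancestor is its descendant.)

Ancestors of 2feb8c4: {2feb8c4, 7a83d76, 8a58cbd}.
Ancestors of 124b791: {124b791, 7a83d76, 8a58cbd, dece3e8}.
Common ancestors: {7a83d76, 8a58cbd}.
Among these, 7a83d76 is not an ancestor of any other common ancestor — it is the merge base.

7a83d76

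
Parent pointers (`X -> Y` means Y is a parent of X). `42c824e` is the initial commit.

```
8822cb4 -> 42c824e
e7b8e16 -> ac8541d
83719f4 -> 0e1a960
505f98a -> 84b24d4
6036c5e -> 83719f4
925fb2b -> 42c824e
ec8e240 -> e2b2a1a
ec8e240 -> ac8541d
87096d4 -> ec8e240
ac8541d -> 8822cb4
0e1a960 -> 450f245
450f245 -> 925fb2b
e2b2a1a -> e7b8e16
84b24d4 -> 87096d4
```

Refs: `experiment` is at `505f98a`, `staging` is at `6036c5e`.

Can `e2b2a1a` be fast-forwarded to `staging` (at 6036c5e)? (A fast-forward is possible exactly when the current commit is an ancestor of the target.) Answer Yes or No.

A fast-forward from e2b2a1a to 6036c5e is possible iff e2b2a1a is an ancestor of 6036c5e.
Ancestors of 6036c5e: {0e1a960, 42c824e, 450f245, 6036c5e, 83719f4, 925fb2b}.
e2b2a1a is not among them, so fast-forward is not possible.

No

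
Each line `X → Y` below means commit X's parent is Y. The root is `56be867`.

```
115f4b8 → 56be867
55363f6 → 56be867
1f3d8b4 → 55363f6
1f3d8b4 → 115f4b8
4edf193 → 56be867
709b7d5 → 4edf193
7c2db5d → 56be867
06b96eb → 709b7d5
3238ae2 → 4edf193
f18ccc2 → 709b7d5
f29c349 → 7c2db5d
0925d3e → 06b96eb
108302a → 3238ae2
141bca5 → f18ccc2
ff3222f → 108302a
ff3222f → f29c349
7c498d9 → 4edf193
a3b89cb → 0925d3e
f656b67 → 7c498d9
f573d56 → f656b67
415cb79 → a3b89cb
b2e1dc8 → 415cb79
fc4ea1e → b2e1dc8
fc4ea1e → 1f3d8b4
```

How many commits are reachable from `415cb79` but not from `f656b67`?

5

Reachable from 415cb79: {06b96eb, 0925d3e, 415cb79, 4edf193, 56be867, 709b7d5, a3b89cb}.
Reachable from f656b67: {4edf193, 56be867, 7c498d9, f656b67}.
In 415cb79's history but not f656b67's: {06b96eb, 0925d3e, 415cb79, 709b7d5, a3b89cb} — 5 commits.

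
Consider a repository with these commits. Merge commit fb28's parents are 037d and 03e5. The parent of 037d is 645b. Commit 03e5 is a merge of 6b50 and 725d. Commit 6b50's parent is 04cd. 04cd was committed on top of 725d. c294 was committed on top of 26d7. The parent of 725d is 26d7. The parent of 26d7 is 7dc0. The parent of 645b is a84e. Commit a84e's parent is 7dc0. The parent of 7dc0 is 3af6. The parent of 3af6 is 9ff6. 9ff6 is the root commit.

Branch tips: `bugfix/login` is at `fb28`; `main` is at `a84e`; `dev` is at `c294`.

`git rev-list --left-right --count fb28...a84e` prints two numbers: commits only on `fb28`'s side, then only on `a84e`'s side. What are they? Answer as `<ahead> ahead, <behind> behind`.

8 ahead, 0 behind

Reachable from fb28: {037d, 03e5, 04cd, 26d7, 3af6, 645b, 6b50, 725d, 7dc0, 9ff6, a84e, fb28}.
Reachable from a84e: {3af6, 7dc0, 9ff6, a84e}.
Only in fb28's history (ahead): {037d, 03e5, 04cd, 26d7, 645b, 6b50, 725d, fb28} — 8.
Only in a84e's history (behind): {} — 0.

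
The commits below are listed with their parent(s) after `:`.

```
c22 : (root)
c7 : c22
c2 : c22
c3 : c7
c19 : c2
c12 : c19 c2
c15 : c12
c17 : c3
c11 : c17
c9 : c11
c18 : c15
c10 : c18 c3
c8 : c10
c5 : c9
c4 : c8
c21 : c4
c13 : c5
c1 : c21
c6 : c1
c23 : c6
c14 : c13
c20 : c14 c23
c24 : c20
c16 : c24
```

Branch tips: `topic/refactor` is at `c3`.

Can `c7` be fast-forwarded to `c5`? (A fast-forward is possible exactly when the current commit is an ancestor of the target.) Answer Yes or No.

Yes

A fast-forward from c7 to c5 is possible iff c7 is an ancestor of c5.
Ancestors of c5: {c11, c17, c22, c3, c5, c7, c9}.
c7 is among them, so fast-forward is possible.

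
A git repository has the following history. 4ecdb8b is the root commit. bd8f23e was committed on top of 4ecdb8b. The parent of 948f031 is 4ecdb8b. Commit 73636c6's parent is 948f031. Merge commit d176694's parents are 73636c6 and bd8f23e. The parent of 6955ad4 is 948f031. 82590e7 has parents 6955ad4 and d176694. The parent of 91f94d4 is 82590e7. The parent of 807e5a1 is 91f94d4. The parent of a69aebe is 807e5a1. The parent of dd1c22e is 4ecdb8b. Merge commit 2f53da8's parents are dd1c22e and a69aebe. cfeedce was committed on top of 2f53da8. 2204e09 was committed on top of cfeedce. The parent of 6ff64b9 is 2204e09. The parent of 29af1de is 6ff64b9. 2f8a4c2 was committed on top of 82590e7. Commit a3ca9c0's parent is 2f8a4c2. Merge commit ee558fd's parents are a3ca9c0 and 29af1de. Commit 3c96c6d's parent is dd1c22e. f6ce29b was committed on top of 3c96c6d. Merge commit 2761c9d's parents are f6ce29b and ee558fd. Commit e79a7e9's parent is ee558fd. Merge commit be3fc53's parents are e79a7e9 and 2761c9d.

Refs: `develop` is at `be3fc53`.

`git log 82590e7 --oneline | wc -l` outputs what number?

Walking parent pointers from 82590e7: reachable set = {4ecdb8b, 6955ad4, 73636c6, 82590e7, 948f031, bd8f23e, d176694}.
That is 7 commits.

7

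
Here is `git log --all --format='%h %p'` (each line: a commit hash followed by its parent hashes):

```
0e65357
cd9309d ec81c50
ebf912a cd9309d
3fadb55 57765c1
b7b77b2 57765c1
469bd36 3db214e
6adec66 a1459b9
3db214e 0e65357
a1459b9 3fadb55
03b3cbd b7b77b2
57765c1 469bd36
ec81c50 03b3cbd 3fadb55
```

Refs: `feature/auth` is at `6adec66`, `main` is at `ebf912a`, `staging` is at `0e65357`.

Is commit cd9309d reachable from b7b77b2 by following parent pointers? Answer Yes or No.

No

Ancestors of b7b77b2: {0e65357, 3db214e, 469bd36, 57765c1, b7b77b2}.
cd9309d is not in that set, so it is not an ancestor of b7b77b2.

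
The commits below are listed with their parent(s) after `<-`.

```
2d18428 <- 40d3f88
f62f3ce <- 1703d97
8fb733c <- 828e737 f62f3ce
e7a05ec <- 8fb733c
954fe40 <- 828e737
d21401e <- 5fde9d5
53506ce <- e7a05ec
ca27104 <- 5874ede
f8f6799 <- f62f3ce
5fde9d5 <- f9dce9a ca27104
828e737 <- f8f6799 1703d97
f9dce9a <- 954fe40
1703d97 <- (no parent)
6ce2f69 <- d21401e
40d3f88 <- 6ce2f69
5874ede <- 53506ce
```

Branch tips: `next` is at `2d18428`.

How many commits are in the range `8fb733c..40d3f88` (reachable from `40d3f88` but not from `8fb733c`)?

Reachable from 40d3f88: {1703d97, 40d3f88, 53506ce, 5874ede, 5fde9d5, 6ce2f69, 828e737, 8fb733c, 954fe40, ca27104, d21401e, e7a05ec, f62f3ce, f8f6799, f9dce9a}.
Reachable from 8fb733c: {1703d97, 828e737, 8fb733c, f62f3ce, f8f6799}.
In 40d3f88's history but not 8fb733c's: {40d3f88, 53506ce, 5874ede, 5fde9d5, 6ce2f69, 954fe40, ca27104, d21401e, e7a05ec, f9dce9a} — 10 commits.

10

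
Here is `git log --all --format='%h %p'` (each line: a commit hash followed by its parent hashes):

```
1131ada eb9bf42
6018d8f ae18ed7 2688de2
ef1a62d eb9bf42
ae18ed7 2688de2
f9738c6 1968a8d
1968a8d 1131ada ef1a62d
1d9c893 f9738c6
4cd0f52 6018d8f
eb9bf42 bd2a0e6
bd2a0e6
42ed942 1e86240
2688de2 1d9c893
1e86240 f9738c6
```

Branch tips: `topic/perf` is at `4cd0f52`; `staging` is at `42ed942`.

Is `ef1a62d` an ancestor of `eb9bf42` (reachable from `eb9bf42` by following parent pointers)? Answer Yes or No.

No

Ancestors of eb9bf42: {bd2a0e6, eb9bf42}.
ef1a62d is not in that set, so it is not an ancestor of eb9bf42.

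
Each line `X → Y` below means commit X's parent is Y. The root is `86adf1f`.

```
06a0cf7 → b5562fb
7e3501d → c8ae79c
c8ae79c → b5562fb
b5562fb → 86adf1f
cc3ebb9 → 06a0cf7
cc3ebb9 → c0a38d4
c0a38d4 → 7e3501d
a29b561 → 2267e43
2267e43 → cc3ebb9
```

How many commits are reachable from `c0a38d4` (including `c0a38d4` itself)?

5

Walking parent pointers from c0a38d4: reachable set = {7e3501d, 86adf1f, b5562fb, c0a38d4, c8ae79c}.
That is 5 commits.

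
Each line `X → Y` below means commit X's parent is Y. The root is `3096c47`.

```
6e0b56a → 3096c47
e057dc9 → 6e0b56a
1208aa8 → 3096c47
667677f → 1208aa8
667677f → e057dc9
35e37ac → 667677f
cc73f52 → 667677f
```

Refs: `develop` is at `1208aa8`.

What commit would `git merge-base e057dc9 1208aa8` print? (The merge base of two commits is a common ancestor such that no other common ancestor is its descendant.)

Ancestors of e057dc9: {3096c47, 6e0b56a, e057dc9}.
Ancestors of 1208aa8: {1208aa8, 3096c47}.
Common ancestors: {3096c47}.
The only common ancestor is 3096c47, so it is the merge base.

3096c47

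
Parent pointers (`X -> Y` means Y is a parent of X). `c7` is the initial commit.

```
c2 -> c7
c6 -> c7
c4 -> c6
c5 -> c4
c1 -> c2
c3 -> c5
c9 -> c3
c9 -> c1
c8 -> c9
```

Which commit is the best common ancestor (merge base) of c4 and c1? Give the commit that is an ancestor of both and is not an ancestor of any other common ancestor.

c7

Ancestors of c4: {c4, c6, c7}.
Ancestors of c1: {c1, c2, c7}.
Common ancestors: {c7}.
The only common ancestor is c7, so it is the merge base.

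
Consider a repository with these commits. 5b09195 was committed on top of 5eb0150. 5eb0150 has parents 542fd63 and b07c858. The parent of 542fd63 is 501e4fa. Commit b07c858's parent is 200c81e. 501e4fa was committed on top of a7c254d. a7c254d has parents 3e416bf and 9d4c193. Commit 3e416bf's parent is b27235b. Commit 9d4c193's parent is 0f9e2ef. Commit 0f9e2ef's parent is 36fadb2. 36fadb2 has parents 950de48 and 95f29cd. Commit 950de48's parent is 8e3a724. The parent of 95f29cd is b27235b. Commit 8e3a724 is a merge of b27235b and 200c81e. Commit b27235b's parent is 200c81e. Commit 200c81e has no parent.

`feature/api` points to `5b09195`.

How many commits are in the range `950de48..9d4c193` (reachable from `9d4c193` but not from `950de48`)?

4

Reachable from 9d4c193: {0f9e2ef, 200c81e, 36fadb2, 8e3a724, 950de48, 95f29cd, 9d4c193, b27235b}.
Reachable from 950de48: {200c81e, 8e3a724, 950de48, b27235b}.
In 9d4c193's history but not 950de48's: {0f9e2ef, 36fadb2, 95f29cd, 9d4c193} — 4 commits.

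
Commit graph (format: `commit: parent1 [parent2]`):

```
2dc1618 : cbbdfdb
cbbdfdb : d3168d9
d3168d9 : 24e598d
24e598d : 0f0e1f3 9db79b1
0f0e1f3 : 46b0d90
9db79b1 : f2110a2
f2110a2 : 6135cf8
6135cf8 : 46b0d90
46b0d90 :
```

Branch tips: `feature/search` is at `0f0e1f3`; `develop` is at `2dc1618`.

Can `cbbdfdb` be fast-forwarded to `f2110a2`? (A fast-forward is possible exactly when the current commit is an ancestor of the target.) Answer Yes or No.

No

A fast-forward from cbbdfdb to f2110a2 is possible iff cbbdfdb is an ancestor of f2110a2.
Ancestors of f2110a2: {46b0d90, 6135cf8, f2110a2}.
cbbdfdb is not among them, so fast-forward is not possible.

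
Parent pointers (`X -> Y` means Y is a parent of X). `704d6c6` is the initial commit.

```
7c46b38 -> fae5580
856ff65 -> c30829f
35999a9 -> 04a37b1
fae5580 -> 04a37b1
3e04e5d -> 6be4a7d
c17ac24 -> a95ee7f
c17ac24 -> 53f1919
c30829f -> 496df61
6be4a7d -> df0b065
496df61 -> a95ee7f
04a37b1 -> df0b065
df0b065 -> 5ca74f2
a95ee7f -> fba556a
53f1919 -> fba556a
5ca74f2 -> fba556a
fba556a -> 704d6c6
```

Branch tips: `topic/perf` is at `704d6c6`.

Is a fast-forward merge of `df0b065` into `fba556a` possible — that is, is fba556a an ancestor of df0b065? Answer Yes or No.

Yes

A fast-forward from fba556a to df0b065 is possible iff fba556a is an ancestor of df0b065.
Ancestors of df0b065: {5ca74f2, 704d6c6, df0b065, fba556a}.
fba556a is among them, so fast-forward is possible.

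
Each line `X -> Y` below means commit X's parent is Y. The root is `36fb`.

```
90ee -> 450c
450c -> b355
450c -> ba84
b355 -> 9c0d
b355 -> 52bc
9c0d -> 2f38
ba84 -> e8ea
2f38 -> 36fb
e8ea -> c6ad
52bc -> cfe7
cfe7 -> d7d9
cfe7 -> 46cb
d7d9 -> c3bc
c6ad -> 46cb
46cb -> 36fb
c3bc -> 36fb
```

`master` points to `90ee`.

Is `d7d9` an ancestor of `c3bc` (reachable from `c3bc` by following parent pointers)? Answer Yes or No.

No

Ancestors of c3bc: {36fb, c3bc}.
d7d9 is not in that set, so it is not an ancestor of c3bc.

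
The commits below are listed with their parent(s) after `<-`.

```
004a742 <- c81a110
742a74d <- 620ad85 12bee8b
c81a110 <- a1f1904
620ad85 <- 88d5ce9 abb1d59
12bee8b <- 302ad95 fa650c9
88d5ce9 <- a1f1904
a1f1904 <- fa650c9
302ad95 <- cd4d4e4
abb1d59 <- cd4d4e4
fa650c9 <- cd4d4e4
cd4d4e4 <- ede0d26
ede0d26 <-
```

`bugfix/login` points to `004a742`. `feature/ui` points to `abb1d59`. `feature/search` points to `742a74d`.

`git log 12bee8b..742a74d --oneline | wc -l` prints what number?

5

Reachable from 742a74d: {12bee8b, 302ad95, 620ad85, 742a74d, 88d5ce9, a1f1904, abb1d59, cd4d4e4, ede0d26, fa650c9}.
Reachable from 12bee8b: {12bee8b, 302ad95, cd4d4e4, ede0d26, fa650c9}.
In 742a74d's history but not 12bee8b's: {620ad85, 742a74d, 88d5ce9, a1f1904, abb1d59} — 5 commits.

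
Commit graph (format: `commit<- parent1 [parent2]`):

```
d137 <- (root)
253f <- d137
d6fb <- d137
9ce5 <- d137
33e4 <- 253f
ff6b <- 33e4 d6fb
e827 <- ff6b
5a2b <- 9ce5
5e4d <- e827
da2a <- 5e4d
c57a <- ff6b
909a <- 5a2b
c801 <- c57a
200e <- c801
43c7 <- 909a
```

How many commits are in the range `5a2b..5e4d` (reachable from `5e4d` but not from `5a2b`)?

6

Reachable from 5e4d: {253f, 33e4, 5e4d, d137, d6fb, e827, ff6b}.
Reachable from 5a2b: {5a2b, 9ce5, d137}.
In 5e4d's history but not 5a2b's: {253f, 33e4, 5e4d, d6fb, e827, ff6b} — 6 commits.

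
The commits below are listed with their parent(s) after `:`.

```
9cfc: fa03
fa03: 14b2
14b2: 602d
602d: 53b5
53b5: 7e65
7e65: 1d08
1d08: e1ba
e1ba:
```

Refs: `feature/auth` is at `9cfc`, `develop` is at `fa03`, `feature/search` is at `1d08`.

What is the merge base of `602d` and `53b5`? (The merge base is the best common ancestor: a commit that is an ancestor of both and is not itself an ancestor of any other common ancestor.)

Ancestors of 602d: {1d08, 53b5, 602d, 7e65, e1ba}.
Ancestors of 53b5: {1d08, 53b5, 7e65, e1ba}.
Common ancestors: {1d08, 53b5, 7e65, e1ba}.
Among these, 53b5 is not an ancestor of any other common ancestor — it is the merge base.

53b5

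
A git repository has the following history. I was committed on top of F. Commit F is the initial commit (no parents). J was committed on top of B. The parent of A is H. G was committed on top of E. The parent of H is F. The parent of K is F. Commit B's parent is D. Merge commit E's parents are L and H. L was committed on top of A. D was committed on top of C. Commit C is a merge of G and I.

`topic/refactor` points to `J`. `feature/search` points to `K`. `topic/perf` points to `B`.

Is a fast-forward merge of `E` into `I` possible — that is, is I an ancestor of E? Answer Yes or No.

A fast-forward from I to E is possible iff I is an ancestor of E.
Ancestors of E: {A, E, F, H, L}.
I is not among them, so fast-forward is not possible.

No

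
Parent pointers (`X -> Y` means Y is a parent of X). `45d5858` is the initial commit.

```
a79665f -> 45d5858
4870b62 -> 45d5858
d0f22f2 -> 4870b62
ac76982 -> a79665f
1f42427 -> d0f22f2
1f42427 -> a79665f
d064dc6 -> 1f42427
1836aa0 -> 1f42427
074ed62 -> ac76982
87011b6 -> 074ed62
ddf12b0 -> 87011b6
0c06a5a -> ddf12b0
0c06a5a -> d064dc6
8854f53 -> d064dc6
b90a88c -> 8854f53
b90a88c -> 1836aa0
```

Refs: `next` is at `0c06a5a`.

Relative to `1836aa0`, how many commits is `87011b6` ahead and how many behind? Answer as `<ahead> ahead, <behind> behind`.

Reachable from 87011b6: {074ed62, 45d5858, 87011b6, a79665f, ac76982}.
Reachable from 1836aa0: {1836aa0, 1f42427, 45d5858, 4870b62, a79665f, d0f22f2}.
Only in 87011b6's history (ahead): {074ed62, 87011b6, ac76982} — 3.
Only in 1836aa0's history (behind): {1836aa0, 1f42427, 4870b62, d0f22f2} — 4.

3 ahead, 4 behind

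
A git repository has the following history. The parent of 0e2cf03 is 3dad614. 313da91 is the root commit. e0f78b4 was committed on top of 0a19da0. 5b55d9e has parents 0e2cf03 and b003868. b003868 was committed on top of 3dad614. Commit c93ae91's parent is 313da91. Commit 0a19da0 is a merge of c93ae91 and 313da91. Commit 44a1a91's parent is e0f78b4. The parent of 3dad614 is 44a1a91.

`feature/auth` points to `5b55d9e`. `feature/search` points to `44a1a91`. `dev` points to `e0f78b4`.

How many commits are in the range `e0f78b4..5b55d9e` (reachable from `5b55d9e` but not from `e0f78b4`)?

5

Reachable from 5b55d9e: {0a19da0, 0e2cf03, 313da91, 3dad614, 44a1a91, 5b55d9e, b003868, c93ae91, e0f78b4}.
Reachable from e0f78b4: {0a19da0, 313da91, c93ae91, e0f78b4}.
In 5b55d9e's history but not e0f78b4's: {0e2cf03, 3dad614, 44a1a91, 5b55d9e, b003868} — 5 commits.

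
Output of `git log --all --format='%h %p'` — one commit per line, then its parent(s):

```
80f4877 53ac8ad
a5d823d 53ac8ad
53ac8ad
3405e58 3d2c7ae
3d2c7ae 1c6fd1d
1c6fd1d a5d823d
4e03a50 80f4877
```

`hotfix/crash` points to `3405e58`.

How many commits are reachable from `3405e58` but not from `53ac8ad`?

4

Reachable from 3405e58: {1c6fd1d, 3405e58, 3d2c7ae, 53ac8ad, a5d823d}.
Reachable from 53ac8ad: {53ac8ad}.
In 3405e58's history but not 53ac8ad's: {1c6fd1d, 3405e58, 3d2c7ae, a5d823d} — 4 commits.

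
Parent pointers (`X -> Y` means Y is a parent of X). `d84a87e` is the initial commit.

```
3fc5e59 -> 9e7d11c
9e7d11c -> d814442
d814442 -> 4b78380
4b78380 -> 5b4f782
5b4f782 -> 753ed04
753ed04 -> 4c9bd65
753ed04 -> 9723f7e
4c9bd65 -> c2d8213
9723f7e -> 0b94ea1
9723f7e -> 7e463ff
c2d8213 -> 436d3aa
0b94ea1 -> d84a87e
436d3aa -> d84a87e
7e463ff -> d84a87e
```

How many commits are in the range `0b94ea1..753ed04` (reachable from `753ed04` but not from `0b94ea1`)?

Reachable from 753ed04: {0b94ea1, 436d3aa, 4c9bd65, 753ed04, 7e463ff, 9723f7e, c2d8213, d84a87e}.
Reachable from 0b94ea1: {0b94ea1, d84a87e}.
In 753ed04's history but not 0b94ea1's: {436d3aa, 4c9bd65, 753ed04, 7e463ff, 9723f7e, c2d8213} — 6 commits.

6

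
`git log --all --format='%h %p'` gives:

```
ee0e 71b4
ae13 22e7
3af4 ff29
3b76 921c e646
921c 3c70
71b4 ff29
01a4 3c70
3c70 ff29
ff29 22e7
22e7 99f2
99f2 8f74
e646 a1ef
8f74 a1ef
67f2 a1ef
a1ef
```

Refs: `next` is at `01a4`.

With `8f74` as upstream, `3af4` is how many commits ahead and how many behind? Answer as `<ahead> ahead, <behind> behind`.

Reachable from 3af4: {22e7, 3af4, 8f74, 99f2, a1ef, ff29}.
Reachable from 8f74: {8f74, a1ef}.
Only in 3af4's history (ahead): {22e7, 3af4, 99f2, ff29} — 4.
Only in 8f74's history (behind): {} — 0.

4 ahead, 0 behind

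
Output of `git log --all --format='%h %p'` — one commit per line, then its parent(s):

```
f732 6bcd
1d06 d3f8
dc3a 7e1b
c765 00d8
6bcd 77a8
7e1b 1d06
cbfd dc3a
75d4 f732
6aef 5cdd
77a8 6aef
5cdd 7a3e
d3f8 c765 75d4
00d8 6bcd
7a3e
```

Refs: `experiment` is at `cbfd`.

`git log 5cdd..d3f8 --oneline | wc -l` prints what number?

8

Reachable from d3f8: {00d8, 5cdd, 6aef, 6bcd, 75d4, 77a8, 7a3e, c765, d3f8, f732}.
Reachable from 5cdd: {5cdd, 7a3e}.
In d3f8's history but not 5cdd's: {00d8, 6aef, 6bcd, 75d4, 77a8, c765, d3f8, f732} — 8 commits.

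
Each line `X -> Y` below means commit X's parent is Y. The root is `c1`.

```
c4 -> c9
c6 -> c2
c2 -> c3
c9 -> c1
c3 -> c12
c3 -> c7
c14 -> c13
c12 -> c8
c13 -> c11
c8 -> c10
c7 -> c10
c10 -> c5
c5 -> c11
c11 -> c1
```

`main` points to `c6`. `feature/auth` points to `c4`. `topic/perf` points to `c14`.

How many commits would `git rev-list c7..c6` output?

Reachable from c6: {c1, c10, c11, c12, c2, c3, c5, c6, c7, c8}.
Reachable from c7: {c1, c10, c11, c5, c7}.
In c6's history but not c7's: {c12, c2, c3, c6, c8} — 5 commits.

5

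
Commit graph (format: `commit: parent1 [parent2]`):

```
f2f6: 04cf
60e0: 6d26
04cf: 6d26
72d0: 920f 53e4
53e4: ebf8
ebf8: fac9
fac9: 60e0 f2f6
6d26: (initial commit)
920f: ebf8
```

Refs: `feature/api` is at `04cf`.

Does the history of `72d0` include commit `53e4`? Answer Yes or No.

Ancestors of 72d0 (commits reachable by following parents): {04cf, 53e4, 60e0, 6d26, 72d0, 920f, ebf8, f2f6, fac9}.
53e4 is in that set, so it is an ancestor of 72d0.

Yes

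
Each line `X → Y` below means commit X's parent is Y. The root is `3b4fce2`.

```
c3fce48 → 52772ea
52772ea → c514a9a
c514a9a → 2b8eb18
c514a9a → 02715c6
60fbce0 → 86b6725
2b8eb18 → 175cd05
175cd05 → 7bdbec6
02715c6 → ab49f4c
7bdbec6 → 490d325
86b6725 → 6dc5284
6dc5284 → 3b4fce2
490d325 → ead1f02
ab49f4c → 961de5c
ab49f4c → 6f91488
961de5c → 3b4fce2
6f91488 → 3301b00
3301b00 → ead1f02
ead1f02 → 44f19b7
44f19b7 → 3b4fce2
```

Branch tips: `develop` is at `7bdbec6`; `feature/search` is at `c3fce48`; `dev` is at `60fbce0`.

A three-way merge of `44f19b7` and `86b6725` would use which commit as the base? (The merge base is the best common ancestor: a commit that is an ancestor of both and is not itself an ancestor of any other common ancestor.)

Ancestors of 44f19b7: {3b4fce2, 44f19b7}.
Ancestors of 86b6725: {3b4fce2, 6dc5284, 86b6725}.
Common ancestors: {3b4fce2}.
The only common ancestor is 3b4fce2, so it is the merge base.

3b4fce2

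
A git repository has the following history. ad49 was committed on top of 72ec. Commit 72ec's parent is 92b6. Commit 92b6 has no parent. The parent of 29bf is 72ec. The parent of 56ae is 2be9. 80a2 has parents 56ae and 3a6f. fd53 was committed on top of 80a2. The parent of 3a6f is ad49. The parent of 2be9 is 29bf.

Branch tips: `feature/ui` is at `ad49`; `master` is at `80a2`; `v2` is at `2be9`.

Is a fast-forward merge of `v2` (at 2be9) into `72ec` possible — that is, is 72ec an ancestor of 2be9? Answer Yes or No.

A fast-forward from 72ec to 2be9 is possible iff 72ec is an ancestor of 2be9.
Ancestors of 2be9: {29bf, 2be9, 72ec, 92b6}.
72ec is among them, so fast-forward is possible.

Yes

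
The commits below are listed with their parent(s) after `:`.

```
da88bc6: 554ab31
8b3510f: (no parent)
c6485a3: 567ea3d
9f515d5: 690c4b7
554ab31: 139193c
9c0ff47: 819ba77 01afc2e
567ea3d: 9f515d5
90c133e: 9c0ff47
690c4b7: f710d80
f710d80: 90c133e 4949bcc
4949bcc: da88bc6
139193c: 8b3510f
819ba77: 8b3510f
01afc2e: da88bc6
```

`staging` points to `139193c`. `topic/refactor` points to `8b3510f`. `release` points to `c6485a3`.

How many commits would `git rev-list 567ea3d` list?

Walking parent pointers from 567ea3d: reachable set = {01afc2e, 139193c, 4949bcc, 554ab31, 567ea3d, 690c4b7, 819ba77, 8b3510f, 90c133e, 9c0ff47, 9f515d5, da88bc6, f710d80}.
That is 13 commits.

13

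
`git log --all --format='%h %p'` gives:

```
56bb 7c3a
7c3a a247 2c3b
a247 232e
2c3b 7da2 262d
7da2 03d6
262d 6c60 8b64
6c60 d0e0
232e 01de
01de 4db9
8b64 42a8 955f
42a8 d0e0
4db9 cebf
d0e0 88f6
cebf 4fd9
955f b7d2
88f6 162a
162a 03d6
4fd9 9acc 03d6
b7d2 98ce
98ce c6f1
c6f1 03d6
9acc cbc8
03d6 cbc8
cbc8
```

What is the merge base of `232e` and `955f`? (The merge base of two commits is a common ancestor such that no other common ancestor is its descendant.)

Ancestors of 232e: {01de, 03d6, 232e, 4db9, 4fd9, 9acc, cbc8, cebf}.
Ancestors of 955f: {03d6, 955f, 98ce, b7d2, c6f1, cbc8}.
Common ancestors: {03d6, cbc8}.
Among these, 03d6 is not an ancestor of any other common ancestor — it is the merge base.

03d6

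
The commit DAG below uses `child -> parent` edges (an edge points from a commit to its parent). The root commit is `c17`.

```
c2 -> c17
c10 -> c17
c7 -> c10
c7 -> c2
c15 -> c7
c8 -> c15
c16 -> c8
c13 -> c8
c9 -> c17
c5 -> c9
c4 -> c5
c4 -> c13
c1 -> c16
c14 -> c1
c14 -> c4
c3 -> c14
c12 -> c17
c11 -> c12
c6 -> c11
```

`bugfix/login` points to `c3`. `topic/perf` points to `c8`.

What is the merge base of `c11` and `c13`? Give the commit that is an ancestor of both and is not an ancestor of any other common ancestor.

c17

Ancestors of c11: {c11, c12, c17}.
Ancestors of c13: {c10, c13, c15, c17, c2, c7, c8}.
Common ancestors: {c17}.
The only common ancestor is c17, so it is the merge base.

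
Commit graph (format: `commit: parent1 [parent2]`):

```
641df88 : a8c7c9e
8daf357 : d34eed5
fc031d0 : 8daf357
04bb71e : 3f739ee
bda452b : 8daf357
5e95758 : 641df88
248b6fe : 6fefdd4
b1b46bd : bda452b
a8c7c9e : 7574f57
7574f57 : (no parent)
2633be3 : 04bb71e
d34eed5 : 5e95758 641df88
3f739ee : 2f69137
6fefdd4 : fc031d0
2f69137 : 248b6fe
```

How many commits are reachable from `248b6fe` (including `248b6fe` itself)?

Walking parent pointers from 248b6fe: reachable set = {248b6fe, 5e95758, 641df88, 6fefdd4, 7574f57, 8daf357, a8c7c9e, d34eed5, fc031d0}.
That is 9 commits.

9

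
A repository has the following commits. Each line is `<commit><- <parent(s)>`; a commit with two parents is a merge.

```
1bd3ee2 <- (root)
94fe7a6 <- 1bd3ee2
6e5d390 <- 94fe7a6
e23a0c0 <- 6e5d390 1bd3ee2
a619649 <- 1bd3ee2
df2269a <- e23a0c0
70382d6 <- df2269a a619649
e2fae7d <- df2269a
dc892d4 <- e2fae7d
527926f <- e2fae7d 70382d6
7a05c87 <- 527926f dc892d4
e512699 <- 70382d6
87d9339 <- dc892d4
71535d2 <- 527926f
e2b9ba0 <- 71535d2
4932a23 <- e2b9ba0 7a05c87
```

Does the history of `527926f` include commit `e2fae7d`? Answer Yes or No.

Yes

Ancestors of 527926f (commits reachable by following parents): {1bd3ee2, 527926f, 6e5d390, 70382d6, 94fe7a6, a619649, df2269a, e23a0c0, e2fae7d}.
e2fae7d is in that set, so it is an ancestor of 527926f.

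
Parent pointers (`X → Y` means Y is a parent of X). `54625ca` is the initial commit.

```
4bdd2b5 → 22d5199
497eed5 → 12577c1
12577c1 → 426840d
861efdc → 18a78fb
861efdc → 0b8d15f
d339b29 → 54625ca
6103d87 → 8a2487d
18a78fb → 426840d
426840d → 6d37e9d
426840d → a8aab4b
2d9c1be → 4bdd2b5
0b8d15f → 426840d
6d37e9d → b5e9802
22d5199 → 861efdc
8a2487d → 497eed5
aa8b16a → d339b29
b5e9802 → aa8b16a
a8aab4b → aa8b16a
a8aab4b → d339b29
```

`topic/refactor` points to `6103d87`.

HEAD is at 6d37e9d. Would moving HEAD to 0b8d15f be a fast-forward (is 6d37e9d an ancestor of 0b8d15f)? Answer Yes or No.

A fast-forward from 6d37e9d to 0b8d15f is possible iff 6d37e9d is an ancestor of 0b8d15f.
Ancestors of 0b8d15f: {0b8d15f, 426840d, 54625ca, 6d37e9d, a8aab4b, aa8b16a, b5e9802, d339b29}.
6d37e9d is among them, so fast-forward is possible.

Yes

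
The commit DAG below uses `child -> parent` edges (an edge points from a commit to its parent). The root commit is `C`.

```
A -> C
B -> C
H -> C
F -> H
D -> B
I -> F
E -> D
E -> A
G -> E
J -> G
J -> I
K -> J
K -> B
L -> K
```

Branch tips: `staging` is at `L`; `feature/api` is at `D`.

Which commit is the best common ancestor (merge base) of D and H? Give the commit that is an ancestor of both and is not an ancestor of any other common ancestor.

Ancestors of D: {B, C, D}.
Ancestors of H: {C, H}.
Common ancestors: {C}.
The only common ancestor is C, so it is the merge base.

C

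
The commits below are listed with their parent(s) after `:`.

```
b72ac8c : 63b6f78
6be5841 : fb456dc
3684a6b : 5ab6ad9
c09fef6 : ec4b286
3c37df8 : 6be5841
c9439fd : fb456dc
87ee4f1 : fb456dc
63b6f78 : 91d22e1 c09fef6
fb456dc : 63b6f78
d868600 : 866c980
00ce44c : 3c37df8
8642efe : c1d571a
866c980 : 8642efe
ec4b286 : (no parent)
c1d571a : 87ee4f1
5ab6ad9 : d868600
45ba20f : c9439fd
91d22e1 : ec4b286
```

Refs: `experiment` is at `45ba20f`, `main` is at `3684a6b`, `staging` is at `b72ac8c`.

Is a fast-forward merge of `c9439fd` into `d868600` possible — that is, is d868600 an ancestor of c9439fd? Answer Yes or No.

No

A fast-forward from d868600 to c9439fd is possible iff d868600 is an ancestor of c9439fd.
Ancestors of c9439fd: {63b6f78, 91d22e1, c09fef6, c9439fd, ec4b286, fb456dc}.
d868600 is not among them, so fast-forward is not possible.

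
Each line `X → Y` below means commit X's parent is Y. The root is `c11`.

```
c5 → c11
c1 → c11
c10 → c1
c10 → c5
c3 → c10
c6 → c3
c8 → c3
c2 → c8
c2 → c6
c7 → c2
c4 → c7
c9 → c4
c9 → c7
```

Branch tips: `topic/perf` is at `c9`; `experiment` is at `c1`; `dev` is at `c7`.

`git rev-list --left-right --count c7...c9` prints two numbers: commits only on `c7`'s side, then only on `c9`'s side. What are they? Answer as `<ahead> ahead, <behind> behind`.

Reachable from c7: {c1, c10, c11, c2, c3, c5, c6, c7, c8}.
Reachable from c9: {c1, c10, c11, c2, c3, c4, c5, c6, c7, c8, c9}.
Only in c7's history (ahead): {} — 0.
Only in c9's history (behind): {c4, c9} — 2.

0 ahead, 2 behind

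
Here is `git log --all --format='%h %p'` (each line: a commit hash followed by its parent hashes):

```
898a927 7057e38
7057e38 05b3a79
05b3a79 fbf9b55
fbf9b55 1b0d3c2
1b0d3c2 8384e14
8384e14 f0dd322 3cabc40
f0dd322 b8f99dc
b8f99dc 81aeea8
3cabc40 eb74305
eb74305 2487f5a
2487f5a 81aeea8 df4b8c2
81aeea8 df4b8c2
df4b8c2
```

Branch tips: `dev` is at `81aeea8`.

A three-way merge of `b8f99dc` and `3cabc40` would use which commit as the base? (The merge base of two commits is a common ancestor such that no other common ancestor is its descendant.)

81aeea8

Ancestors of b8f99dc: {81aeea8, b8f99dc, df4b8c2}.
Ancestors of 3cabc40: {2487f5a, 3cabc40, 81aeea8, df4b8c2, eb74305}.
Common ancestors: {81aeea8, df4b8c2}.
Among these, 81aeea8 is not an ancestor of any other common ancestor — it is the merge base.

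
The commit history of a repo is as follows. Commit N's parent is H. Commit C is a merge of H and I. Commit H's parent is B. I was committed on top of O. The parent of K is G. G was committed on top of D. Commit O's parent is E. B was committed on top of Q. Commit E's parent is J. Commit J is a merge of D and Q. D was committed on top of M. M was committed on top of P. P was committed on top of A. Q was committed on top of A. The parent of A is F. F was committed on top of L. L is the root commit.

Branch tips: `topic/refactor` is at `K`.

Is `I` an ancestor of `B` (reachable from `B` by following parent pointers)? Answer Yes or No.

Ancestors of B: {A, B, F, L, Q}.
I is not in that set, so it is not an ancestor of B.

No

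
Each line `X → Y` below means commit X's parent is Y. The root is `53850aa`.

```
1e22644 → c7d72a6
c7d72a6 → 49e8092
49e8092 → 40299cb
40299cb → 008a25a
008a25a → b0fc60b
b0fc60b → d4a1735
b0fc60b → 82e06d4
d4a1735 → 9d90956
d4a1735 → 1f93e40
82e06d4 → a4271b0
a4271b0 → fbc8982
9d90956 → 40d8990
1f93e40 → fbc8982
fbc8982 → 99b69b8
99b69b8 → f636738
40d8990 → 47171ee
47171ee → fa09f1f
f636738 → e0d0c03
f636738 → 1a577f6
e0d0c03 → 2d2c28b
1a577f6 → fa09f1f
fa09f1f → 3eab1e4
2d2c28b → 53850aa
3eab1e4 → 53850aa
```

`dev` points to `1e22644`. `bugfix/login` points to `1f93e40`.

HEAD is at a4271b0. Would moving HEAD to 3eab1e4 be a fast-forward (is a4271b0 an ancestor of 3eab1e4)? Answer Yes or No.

No

A fast-forward from a4271b0 to 3eab1e4 is possible iff a4271b0 is an ancestor of 3eab1e4.
Ancestors of 3eab1e4: {3eab1e4, 53850aa}.
a4271b0 is not among them, so fast-forward is not possible.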